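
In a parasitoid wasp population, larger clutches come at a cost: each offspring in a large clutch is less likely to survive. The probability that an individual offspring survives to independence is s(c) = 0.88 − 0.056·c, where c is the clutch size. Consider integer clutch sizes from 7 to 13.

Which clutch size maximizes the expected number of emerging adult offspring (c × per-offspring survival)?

8

Expected emerging adult offspring = c × s(c):
  c=7: 7 × 0.488 = 3.416
  c=8: 8 × 0.432 = 3.456
  c=9: 9 × 0.376 = 3.384
  c=10: 10 × 0.320 = 3.200
  c=11: 11 × 0.264 = 2.904
  c=12: 12 × 0.208 = 2.496
  c=13: 13 × 0.152 = 1.976
Maximum at c = 8 (3.456 emerging adult offspring).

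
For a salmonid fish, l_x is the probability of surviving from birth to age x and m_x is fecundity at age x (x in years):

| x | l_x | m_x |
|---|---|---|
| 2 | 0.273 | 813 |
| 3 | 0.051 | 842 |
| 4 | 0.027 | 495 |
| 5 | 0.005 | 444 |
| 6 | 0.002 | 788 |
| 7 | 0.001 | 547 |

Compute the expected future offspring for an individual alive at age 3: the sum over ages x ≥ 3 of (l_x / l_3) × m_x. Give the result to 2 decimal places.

l_3 = 0.051. Conditional survival from age 3 to x is l_x / l_3.
  x=3: (0.051/0.051) × 842 = 842.0000
  x=4: (0.027/0.051) × 495 = 262.0588
  x=5: (0.005/0.051) × 444 = 43.5294
  x=6: (0.002/0.051) × 788 = 30.9020
  x=7: (0.001/0.051) × 547 = 10.7255
Sum = 842.0000 + 262.0588 + 43.5294 + 30.9020 + 10.7255 = 1189.2157

1189.22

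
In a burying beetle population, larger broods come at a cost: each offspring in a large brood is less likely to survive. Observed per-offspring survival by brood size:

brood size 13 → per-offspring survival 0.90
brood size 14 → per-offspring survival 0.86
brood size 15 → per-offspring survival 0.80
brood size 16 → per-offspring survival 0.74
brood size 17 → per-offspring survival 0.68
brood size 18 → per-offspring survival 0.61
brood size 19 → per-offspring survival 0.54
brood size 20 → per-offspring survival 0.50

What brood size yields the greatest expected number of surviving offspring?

14

Expected surviving offspring = c × s(c):
  c=13: 13 × 0.90 = 11.700
  c=14: 14 × 0.86 = 12.040
  c=15: 15 × 0.80 = 12.000
  c=16: 16 × 0.74 = 11.840
  c=17: 17 × 0.68 = 11.560
  c=18: 18 × 0.61 = 10.980
  c=19: 19 × 0.54 = 10.260
  c=20: 20 × 0.50 = 10.000
Maximum at c = 14 (12.040 surviving offspring).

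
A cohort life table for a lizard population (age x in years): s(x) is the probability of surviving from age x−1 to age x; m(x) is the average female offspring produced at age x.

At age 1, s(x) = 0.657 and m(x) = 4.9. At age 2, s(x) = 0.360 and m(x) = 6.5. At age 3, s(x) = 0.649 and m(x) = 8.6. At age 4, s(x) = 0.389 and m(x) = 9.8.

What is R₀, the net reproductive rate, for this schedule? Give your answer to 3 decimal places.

6.662

Survivorship from birth: l_x = s_1·s_2·…·s_x.
  l_1 = 0.65700
  l_2 = 0.23652
  l_3 = 0.15350
  l_4 = 0.05971
R₀ = Σ l_x m(x):
  age 1: 0.65700 × 4.9 = 3.2193
  age 2: 0.23652 × 6.5 = 1.5374
  age 3: 0.15350 × 8.6 = 1.3201
  age 4: 0.05971 × 9.8 = 0.5852
R₀ = 3.2193 + 1.5374 + 1.3201 + 0.5852 = 6.6619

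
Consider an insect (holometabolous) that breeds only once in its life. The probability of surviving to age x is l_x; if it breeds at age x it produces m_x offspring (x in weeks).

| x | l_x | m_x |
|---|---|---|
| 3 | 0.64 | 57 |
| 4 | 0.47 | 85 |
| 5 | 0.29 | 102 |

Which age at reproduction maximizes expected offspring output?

Expected offspring if breeding at age x = l_x × m_x:
  age 3: 0.64 × 57 = 36.480
  age 4: 0.47 × 85 = 39.950
  age 5: 0.29 × 102 = 29.580
Maximum at age 4 (39.950).

4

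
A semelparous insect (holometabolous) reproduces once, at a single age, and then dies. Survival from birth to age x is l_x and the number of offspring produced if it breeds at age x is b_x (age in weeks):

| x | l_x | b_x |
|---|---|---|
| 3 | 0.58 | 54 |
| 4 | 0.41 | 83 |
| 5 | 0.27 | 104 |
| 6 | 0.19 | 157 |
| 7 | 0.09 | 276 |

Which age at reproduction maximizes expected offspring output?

Expected offspring if breeding at age x = l_x × b_x:
  age 3: 0.58 × 54 = 31.320
  age 4: 0.41 × 83 = 34.030
  age 5: 0.27 × 104 = 28.080
  age 6: 0.19 × 157 = 29.830
  age 7: 0.09 × 276 = 24.840
Maximum at age 4 (34.030).

4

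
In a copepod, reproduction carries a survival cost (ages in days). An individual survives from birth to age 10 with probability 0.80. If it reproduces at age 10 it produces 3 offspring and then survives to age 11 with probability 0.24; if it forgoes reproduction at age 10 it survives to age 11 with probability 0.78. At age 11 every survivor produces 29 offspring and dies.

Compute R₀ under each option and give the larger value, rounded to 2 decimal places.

breed at age 10: R₀ = 0.80 × (3 + 0.24 × 29) = 0.80 × 9.9600 = 7.9680
delay to age 11: R₀ = 0.80 × (0.78 × 29) = 0.80 × 22.6200 = 18.0960
Higher: delay to age 11 (18.0960).

18.10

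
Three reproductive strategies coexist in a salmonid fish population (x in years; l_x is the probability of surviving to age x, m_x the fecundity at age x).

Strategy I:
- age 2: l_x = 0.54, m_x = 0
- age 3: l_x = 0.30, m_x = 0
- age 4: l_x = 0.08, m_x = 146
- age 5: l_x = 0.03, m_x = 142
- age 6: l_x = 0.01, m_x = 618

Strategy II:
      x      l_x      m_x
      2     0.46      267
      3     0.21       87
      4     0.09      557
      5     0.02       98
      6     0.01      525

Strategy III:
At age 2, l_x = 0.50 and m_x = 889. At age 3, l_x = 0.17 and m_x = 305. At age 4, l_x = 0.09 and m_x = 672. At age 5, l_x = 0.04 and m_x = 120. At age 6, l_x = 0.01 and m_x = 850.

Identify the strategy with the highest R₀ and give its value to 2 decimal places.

570.13

Strategy I: R₀ = 0.54×0 + 0.30×0 + 0.08×146 + 0.03×142 + 0.01×618 = 22.1200
Strategy II: R₀ = 0.46×267 + 0.21×87 + 0.09×557 + 0.02×98 + 0.01×525 = 198.4300
Strategy III: R₀ = 0.50×889 + 0.17×305 + 0.09×672 + 0.04×120 + 0.01×850 = 570.1300
Highest R₀: strategy III with 570.1300.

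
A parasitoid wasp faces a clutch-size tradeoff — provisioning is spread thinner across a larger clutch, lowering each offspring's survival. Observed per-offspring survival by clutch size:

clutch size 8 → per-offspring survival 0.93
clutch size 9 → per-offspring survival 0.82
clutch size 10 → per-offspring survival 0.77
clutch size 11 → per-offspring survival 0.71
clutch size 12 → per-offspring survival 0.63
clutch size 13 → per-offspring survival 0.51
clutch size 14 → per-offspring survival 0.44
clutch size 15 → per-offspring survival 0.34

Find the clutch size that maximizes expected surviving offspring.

11

Expected surviving offspring = c × s(c):
  c=8: 8 × 0.93 = 7.440
  c=9: 9 × 0.82 = 7.380
  c=10: 10 × 0.77 = 7.700
  c=11: 11 × 0.71 = 7.810
  c=12: 12 × 0.63 = 7.560
  c=13: 13 × 0.51 = 6.630
  c=14: 14 × 0.44 = 6.160
  c=15: 15 × 0.34 = 5.100
Maximum at c = 11 (7.810 surviving offspring).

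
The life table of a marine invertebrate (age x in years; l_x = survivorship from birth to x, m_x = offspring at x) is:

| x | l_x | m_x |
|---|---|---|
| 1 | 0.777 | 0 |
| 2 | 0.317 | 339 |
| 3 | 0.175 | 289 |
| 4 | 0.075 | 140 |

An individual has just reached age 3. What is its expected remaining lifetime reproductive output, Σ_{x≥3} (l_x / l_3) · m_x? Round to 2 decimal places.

349.00

l_3 = 0.175. Conditional survival from age 3 to x is l_x / l_3.
  x=3: (0.175/0.175) × 289 = 289.0000
  x=4: (0.075/0.175) × 140 = 60.0000
Sum = 289.0000 + 60.0000 = 349.0000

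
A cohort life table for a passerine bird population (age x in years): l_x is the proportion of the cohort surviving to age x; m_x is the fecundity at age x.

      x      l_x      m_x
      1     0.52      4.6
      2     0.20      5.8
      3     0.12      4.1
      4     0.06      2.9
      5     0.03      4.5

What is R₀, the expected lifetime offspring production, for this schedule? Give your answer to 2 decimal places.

R₀ = Σ l_x m_x:
  age 1: 0.52 × 4.6 = 2.3920
  age 2: 0.20 × 5.8 = 1.1600
  age 3: 0.12 × 4.1 = 0.4920
  age 4: 0.06 × 2.9 = 0.1740
  age 5: 0.03 × 4.5 = 0.1350
R₀ = 2.3920 + 1.1600 + 0.4920 + 0.1740 + 0.1350 = 4.3530

4.35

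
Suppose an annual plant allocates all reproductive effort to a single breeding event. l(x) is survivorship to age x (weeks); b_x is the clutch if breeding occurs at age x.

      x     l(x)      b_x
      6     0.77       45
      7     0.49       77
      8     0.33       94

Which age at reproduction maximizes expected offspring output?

7

Expected offspring if breeding at age x = l(x) × b_x:
  age 6: 0.77 × 45 = 34.650
  age 7: 0.49 × 77 = 37.730
  age 8: 0.33 × 94 = 31.020
Maximum at age 7 (37.730).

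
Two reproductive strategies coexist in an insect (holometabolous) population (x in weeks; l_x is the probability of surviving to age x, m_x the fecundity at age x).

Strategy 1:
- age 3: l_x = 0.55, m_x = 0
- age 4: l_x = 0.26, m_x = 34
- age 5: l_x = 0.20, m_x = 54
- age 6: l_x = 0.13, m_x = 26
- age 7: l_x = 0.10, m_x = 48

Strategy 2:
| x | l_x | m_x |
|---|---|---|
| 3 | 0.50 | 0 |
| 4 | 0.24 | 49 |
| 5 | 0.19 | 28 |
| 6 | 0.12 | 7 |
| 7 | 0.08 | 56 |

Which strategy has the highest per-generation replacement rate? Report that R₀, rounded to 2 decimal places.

Strategy 1: R₀ = 0.55×0 + 0.26×34 + 0.20×54 + 0.13×26 + 0.10×48 = 27.8200
Strategy 2: R₀ = 0.50×0 + 0.24×49 + 0.19×28 + 0.12×7 + 0.08×56 = 22.4000
Highest R₀: strategy 1 with 27.8200.

27.82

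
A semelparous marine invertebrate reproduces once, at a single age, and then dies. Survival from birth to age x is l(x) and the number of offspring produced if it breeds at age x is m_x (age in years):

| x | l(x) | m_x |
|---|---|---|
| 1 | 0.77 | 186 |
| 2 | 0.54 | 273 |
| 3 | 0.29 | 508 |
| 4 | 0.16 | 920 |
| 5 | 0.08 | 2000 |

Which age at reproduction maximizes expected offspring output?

5

Expected offspring if breeding at age x = l(x) × m_x:
  age 1: 0.77 × 186 = 143.220
  age 2: 0.54 × 273 = 147.420
  age 3: 0.29 × 508 = 147.320
  age 4: 0.16 × 920 = 147.200
  age 5: 0.08 × 2000 = 160.000
Maximum at age 5 (160.000).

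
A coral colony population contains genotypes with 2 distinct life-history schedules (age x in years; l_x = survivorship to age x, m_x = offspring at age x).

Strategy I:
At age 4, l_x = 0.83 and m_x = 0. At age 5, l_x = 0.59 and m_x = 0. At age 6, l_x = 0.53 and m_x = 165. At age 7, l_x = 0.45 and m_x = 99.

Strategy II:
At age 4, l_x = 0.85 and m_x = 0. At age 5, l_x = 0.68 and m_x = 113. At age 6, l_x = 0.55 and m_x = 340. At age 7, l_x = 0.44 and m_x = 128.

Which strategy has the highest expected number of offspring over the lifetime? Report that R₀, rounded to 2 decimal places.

320.16

Strategy I: R₀ = 0.83×0 + 0.59×0 + 0.53×165 + 0.45×99 = 132.0000
Strategy II: R₀ = 0.85×0 + 0.68×113 + 0.55×340 + 0.44×128 = 320.1600
Highest R₀: strategy II with 320.1600.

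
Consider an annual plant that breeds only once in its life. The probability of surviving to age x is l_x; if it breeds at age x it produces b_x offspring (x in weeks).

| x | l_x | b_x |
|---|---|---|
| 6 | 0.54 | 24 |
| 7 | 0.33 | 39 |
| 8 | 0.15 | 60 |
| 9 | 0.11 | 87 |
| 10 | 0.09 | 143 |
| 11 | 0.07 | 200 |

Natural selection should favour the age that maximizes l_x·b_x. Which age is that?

Expected offspring if breeding at age x = l_x × b_x:
  age 6: 0.54 × 24 = 12.960
  age 7: 0.33 × 39 = 12.870
  age 8: 0.15 × 60 = 9.000
  age 9: 0.11 × 87 = 9.570
  age 10: 0.09 × 143 = 12.870
  age 11: 0.07 × 200 = 14.000
Maximum at age 11 (14.000).

11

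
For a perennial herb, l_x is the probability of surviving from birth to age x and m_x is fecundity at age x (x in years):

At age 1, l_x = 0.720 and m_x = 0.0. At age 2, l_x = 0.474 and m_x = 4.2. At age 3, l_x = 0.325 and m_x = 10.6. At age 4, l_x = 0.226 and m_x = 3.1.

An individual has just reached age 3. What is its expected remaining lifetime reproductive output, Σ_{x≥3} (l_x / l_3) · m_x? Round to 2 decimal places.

12.76

l_3 = 0.325. Conditional survival from age 3 to x is l_x / l_3.
  x=3: (0.325/0.325) × 10.6 = 10.6000
  x=4: (0.226/0.325) × 3.1 = 2.1557
Sum = 10.6000 + 2.1557 = 12.7557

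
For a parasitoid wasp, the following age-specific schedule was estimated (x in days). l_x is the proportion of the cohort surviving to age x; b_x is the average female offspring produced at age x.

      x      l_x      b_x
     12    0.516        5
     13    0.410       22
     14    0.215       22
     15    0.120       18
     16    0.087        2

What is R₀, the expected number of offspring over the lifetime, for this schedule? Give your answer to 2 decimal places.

18.66

R₀ = Σ l_x b_x:
  age 12: 0.516 × 5 = 2.5800
  age 13: 0.410 × 22 = 9.0200
  age 14: 0.215 × 22 = 4.7300
  age 15: 0.120 × 18 = 2.1600
  age 16: 0.087 × 2 = 0.1740
R₀ = 2.5800 + 9.0200 + 4.7300 + 2.1600 + 0.1740 = 18.6640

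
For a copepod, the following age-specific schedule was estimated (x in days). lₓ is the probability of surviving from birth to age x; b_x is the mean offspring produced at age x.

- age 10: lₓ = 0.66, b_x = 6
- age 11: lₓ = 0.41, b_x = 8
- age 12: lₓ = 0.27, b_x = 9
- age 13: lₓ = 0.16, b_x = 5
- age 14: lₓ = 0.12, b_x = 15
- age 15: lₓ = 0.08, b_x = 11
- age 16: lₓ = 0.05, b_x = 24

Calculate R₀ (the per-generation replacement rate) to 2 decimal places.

R₀ = Σ lₓ b_x:
  age 10: 0.66 × 6 = 3.9600
  age 11: 0.41 × 8 = 3.2800
  age 12: 0.27 × 9 = 2.4300
  age 13: 0.16 × 5 = 0.8000
  age 14: 0.12 × 15 = 1.8000
  age 15: 0.08 × 11 = 0.8800
  age 16: 0.05 × 24 = 1.2000
R₀ = 3.9600 + 3.2800 + 2.4300 + 0.8000 + 1.8000 + 0.8800 + 1.2000 = 14.3500

14.35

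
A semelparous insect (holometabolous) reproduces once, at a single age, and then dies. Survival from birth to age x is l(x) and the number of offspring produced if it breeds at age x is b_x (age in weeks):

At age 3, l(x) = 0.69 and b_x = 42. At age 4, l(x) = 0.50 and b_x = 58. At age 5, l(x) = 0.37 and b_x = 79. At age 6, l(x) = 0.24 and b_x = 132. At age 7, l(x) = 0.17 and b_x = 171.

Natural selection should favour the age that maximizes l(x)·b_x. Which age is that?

6

Expected offspring if breeding at age x = l(x) × b_x:
  age 3: 0.69 × 42 = 28.980
  age 4: 0.50 × 58 = 29.000
  age 5: 0.37 × 79 = 29.230
  age 6: 0.24 × 132 = 31.680
  age 7: 0.17 × 171 = 29.070
Maximum at age 6 (31.680).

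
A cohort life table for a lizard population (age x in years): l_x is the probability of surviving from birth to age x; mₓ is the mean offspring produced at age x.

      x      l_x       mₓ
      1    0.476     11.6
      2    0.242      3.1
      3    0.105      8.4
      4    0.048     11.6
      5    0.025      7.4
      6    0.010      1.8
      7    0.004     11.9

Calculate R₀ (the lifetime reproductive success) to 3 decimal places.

R₀ = Σ l_x mₓ:
  age 1: 0.476 × 11.6 = 5.5216
  age 2: 0.242 × 3.1 = 0.7502
  age 3: 0.105 × 8.4 = 0.8820
  age 4: 0.048 × 11.6 = 0.5568
  age 5: 0.025 × 7.4 = 0.1850
  age 6: 0.010 × 1.8 = 0.0180
  age 7: 0.004 × 11.9 = 0.0476
R₀ = 5.5216 + 0.7502 + 0.8820 + 0.5568 + 0.1850 + 0.0180 + 0.0476 = 7.9612

7.961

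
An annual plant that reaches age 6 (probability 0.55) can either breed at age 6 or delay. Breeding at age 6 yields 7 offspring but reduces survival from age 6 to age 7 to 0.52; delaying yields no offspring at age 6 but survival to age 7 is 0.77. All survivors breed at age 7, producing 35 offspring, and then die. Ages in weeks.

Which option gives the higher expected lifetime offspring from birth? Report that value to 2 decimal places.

breed at age 6: R₀ = 0.55 × (7 + 0.52 × 35) = 0.55 × 25.2000 = 13.8600
delay to age 7: R₀ = 0.55 × (0.77 × 35) = 0.55 × 26.9500 = 14.8225
Higher: delay to age 7 (14.8225).

14.82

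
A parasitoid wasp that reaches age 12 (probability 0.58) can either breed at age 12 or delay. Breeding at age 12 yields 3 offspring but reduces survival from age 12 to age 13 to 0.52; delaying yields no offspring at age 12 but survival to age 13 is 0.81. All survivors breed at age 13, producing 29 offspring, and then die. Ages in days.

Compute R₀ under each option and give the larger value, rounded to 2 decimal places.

breed at age 12: R₀ = 0.58 × (3 + 0.52 × 29) = 0.58 × 18.0800 = 10.4864
delay to age 13: R₀ = 0.58 × (0.81 × 29) = 0.58 × 23.4900 = 13.6242
Higher: delay to age 13 (13.6242).

13.62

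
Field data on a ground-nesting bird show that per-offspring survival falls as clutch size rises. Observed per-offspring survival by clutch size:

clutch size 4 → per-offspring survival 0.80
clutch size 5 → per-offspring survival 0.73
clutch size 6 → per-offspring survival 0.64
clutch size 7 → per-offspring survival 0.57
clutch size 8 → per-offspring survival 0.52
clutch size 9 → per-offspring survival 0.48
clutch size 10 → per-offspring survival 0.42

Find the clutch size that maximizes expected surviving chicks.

Expected surviving chicks = c × s(c):
  c=4: 4 × 0.80 = 3.200
  c=5: 5 × 0.73 = 3.650
  c=6: 6 × 0.64 = 3.840
  c=7: 7 × 0.57 = 3.990
  c=8: 8 × 0.52 = 4.160
  c=9: 9 × 0.48 = 4.320
  c=10: 10 × 0.42 = 4.200
Maximum at c = 9 (4.320 surviving chicks).

9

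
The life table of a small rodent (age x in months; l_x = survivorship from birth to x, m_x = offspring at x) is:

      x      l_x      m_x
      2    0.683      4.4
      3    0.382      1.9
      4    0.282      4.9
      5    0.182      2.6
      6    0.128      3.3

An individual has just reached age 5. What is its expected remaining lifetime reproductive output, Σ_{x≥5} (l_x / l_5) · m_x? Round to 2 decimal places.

4.92

l_5 = 0.182. Conditional survival from age 5 to x is l_x / l_5.
  x=5: (0.182/0.182) × 2.6 = 2.6000
  x=6: (0.128/0.182) × 3.3 = 2.3209
Sum = 2.6000 + 2.3209 = 4.9209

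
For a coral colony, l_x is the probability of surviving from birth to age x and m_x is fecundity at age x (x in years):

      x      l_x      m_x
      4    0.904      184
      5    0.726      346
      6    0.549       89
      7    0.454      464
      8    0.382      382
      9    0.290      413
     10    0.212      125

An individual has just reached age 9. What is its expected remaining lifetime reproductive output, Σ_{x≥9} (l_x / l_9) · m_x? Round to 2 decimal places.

l_9 = 0.290. Conditional survival from age 9 to x is l_x / l_9.
  x=9: (0.290/0.290) × 413 = 413.0000
  x=10: (0.212/0.290) × 125 = 91.3793
Sum = 413.0000 + 91.3793 = 504.3793

504.38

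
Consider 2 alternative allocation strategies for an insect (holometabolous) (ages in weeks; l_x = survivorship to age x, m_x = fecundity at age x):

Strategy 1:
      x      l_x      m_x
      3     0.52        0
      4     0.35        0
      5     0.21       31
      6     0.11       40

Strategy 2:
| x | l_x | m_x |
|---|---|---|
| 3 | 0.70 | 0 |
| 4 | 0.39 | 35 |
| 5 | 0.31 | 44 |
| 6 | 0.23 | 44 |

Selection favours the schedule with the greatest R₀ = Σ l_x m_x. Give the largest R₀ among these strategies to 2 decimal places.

37.41

Strategy 1: R₀ = 0.52×0 + 0.35×0 + 0.21×31 + 0.11×40 = 10.9100
Strategy 2: R₀ = 0.70×0 + 0.39×35 + 0.31×44 + 0.23×44 = 37.4100
Highest R₀: strategy 2 with 37.4100.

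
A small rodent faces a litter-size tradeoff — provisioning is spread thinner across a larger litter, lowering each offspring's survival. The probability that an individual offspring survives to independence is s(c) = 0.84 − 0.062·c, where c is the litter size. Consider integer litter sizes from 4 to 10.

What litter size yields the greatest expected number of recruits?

Expected recruits = c × s(c):
  c=4: 4 × 0.592 = 2.368
  c=5: 5 × 0.530 = 2.650
  c=6: 6 × 0.468 = 2.808
  c=7: 7 × 0.406 = 2.842
  c=8: 8 × 0.344 = 2.752
  c=9: 9 × 0.282 = 2.538
  c=10: 10 × 0.220 = 2.200
Maximum at c = 7 (2.842 recruits).

7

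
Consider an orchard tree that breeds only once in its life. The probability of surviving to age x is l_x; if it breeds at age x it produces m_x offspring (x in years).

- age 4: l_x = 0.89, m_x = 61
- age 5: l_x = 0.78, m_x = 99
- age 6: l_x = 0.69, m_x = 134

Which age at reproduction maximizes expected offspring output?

Expected offspring if breeding at age x = l_x × m_x:
  age 4: 0.89 × 61 = 54.290
  age 5: 0.78 × 99 = 77.220
  age 6: 0.69 × 134 = 92.460
Maximum at age 6 (92.460).

6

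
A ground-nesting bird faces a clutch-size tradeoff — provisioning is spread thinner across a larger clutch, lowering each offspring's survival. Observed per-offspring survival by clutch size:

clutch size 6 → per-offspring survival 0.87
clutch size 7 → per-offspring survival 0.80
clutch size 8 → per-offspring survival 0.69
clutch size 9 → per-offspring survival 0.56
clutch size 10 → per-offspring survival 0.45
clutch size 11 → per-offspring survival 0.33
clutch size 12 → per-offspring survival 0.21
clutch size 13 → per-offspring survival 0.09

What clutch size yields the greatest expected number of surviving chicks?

Expected surviving chicks = c × s(c):
  c=6: 6 × 0.87 = 5.220
  c=7: 7 × 0.80 = 5.600
  c=8: 8 × 0.69 = 5.520
  c=9: 9 × 0.56 = 5.040
  c=10: 10 × 0.45 = 4.500
  c=11: 11 × 0.33 = 3.630
  c=12: 12 × 0.21 = 2.520
  c=13: 13 × 0.09 = 1.170
Maximum at c = 7 (5.600 surviving chicks).

7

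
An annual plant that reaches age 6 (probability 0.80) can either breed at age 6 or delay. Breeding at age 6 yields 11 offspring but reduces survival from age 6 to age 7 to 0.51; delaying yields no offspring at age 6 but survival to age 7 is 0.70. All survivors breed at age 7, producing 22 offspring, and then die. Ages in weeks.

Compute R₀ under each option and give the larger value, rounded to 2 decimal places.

breed at age 6: R₀ = 0.80 × (11 + 0.51 × 22) = 0.80 × 22.2200 = 17.7760
delay to age 7: R₀ = 0.80 × (0.70 × 22) = 0.80 × 15.4000 = 12.3200
Higher: breed at age 6 (17.7760).

17.78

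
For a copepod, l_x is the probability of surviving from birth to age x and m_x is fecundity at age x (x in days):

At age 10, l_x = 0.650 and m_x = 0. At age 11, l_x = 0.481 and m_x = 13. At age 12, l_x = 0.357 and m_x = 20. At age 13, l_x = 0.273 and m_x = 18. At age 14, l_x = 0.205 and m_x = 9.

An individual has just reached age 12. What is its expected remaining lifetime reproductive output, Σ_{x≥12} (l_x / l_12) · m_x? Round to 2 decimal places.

38.93

l_12 = 0.357. Conditional survival from age 12 to x is l_x / l_12.
  x=12: (0.357/0.357) × 20 = 20.0000
  x=13: (0.273/0.357) × 18 = 13.7647
  x=14: (0.205/0.357) × 9 = 5.1681
Sum = 20.0000 + 13.7647 + 5.1681 = 38.9328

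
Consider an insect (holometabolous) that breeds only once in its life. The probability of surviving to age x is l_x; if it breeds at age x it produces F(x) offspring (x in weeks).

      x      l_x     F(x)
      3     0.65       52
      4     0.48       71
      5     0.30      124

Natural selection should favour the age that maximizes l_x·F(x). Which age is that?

5

Expected offspring if breeding at age x = l_x × F(x):
  age 3: 0.65 × 52 = 33.800
  age 4: 0.48 × 71 = 34.080
  age 5: 0.30 × 124 = 37.200
Maximum at age 5 (37.200).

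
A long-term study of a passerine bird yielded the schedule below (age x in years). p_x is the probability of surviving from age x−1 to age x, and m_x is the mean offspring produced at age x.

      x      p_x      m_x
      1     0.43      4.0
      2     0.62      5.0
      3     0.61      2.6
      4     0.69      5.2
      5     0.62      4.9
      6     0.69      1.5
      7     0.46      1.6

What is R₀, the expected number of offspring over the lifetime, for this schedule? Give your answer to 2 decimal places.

Survivorship from birth: l_x = p_1·p_2·…·p_x.
  l_1 = 0.43000
  l_2 = 0.26660
  l_3 = 0.16263
  l_4 = 0.11221
  l_5 = 0.06957
  l_6 = 0.04800
  l_7 = 0.02208
R₀ = Σ l_x m_x:
  age 1: 0.43000 × 4.0 = 1.7200
  age 2: 0.26660 × 5.0 = 1.3330
  age 3: 0.16263 × 2.6 = 0.4228
  age 4: 0.11221 × 5.2 = 0.5835
  age 5: 0.06957 × 4.9 = 0.3409
  age 6: 0.04800 × 1.5 = 0.0720
  age 7: 0.02208 × 1.6 = 0.0353
R₀ = 1.7200 + 1.3330 + 0.4228 + 0.5835 + 0.3409 + 0.0720 + 0.0353 = 4.5076

4.51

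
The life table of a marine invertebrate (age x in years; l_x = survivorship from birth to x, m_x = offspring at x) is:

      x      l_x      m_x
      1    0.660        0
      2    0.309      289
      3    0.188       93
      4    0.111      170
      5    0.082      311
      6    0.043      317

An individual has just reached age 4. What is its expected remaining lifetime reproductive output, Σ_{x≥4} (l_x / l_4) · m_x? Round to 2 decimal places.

522.55

l_4 = 0.111. Conditional survival from age 4 to x is l_x / l_4.
  x=4: (0.111/0.111) × 170 = 170.0000
  x=5: (0.082/0.111) × 311 = 229.7477
  x=6: (0.043/0.111) × 317 = 122.8018
Sum = 170.0000 + 229.7477 + 122.8018 = 522.5495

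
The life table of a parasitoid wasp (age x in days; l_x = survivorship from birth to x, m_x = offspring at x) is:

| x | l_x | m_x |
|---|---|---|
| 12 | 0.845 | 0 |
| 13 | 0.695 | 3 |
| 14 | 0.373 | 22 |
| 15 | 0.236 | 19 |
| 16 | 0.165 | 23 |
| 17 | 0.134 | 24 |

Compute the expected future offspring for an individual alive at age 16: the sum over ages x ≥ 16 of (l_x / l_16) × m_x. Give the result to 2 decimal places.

l_16 = 0.165. Conditional survival from age 16 to x is l_x / l_16.
  x=16: (0.165/0.165) × 23 = 23.0000
  x=17: (0.134/0.165) × 24 = 19.4909
Sum = 23.0000 + 19.4909 = 42.4909

42.49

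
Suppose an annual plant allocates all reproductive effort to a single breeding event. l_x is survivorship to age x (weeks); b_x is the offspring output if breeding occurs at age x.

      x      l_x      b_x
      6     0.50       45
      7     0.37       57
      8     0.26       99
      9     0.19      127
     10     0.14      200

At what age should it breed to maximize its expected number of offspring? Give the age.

10

Expected offspring if breeding at age x = l_x × b_x:
  age 6: 0.50 × 45 = 22.500
  age 7: 0.37 × 57 = 21.090
  age 8: 0.26 × 99 = 25.740
  age 9: 0.19 × 127 = 24.130
  age 10: 0.14 × 200 = 28.000
Maximum at age 10 (28.000).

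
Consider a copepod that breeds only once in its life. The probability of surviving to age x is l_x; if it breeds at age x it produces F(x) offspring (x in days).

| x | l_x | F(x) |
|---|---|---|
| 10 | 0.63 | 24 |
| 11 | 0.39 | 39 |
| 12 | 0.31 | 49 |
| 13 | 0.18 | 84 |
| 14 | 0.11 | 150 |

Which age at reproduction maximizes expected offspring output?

Expected offspring if breeding at age x = l_x × F(x):
  age 10: 0.63 × 24 = 15.120
  age 11: 0.39 × 39 = 15.210
  age 12: 0.31 × 49 = 15.190
  age 13: 0.18 × 84 = 15.120
  age 14: 0.11 × 150 = 16.500
Maximum at age 14 (16.500).

14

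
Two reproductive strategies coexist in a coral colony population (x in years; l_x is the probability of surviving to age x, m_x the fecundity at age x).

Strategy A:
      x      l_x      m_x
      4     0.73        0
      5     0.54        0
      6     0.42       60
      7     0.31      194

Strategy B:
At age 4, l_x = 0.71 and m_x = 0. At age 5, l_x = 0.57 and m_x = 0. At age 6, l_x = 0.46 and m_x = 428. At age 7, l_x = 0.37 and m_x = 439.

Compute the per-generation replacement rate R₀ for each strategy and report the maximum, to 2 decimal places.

359.31

Strategy A: R₀ = 0.73×0 + 0.54×0 + 0.42×60 + 0.31×194 = 85.3400
Strategy B: R₀ = 0.71×0 + 0.57×0 + 0.46×428 + 0.37×439 = 359.3100
Highest R₀: strategy B with 359.3100.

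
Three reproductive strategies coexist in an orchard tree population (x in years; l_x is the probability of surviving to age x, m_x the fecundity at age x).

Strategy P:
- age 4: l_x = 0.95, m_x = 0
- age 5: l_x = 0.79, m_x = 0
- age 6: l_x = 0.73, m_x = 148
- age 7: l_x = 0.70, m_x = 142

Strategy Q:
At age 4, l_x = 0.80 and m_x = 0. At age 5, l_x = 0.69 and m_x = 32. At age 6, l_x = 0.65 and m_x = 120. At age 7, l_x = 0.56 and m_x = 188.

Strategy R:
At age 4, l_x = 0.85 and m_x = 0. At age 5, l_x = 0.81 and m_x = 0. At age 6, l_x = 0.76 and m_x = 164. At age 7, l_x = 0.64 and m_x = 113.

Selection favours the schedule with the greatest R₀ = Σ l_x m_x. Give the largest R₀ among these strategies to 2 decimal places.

Strategy P: R₀ = 0.95×0 + 0.79×0 + 0.73×148 + 0.70×142 = 207.4400
Strategy Q: R₀ = 0.80×0 + 0.69×32 + 0.65×120 + 0.56×188 = 205.3600
Strategy R: R₀ = 0.85×0 + 0.81×0 + 0.76×164 + 0.64×113 = 196.9600
Highest R₀: strategy P with 207.4400.

207.44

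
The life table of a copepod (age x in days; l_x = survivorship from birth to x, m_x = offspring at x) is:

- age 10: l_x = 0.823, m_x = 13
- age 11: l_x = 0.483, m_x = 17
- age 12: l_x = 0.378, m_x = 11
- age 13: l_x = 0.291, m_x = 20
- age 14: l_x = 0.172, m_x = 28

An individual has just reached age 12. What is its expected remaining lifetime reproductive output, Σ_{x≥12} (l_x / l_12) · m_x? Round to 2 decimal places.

l_12 = 0.378. Conditional survival from age 12 to x is l_x / l_12.
  x=12: (0.378/0.378) × 11 = 11.0000
  x=13: (0.291/0.378) × 20 = 15.3968
  x=14: (0.172/0.378) × 28 = 12.7407
Sum = 11.0000 + 15.3968 + 12.7407 = 39.1376

39.14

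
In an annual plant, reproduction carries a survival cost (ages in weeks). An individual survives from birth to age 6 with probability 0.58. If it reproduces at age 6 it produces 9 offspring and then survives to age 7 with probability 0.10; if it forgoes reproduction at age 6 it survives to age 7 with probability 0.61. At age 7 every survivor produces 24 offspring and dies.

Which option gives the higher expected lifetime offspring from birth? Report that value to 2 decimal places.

breed at age 6: R₀ = 0.58 × (9 + 0.10 × 24) = 0.58 × 11.4000 = 6.6120
delay to age 7: R₀ = 0.58 × (0.61 × 24) = 0.58 × 14.6400 = 8.4912
Higher: delay to age 7 (8.4912).

8.49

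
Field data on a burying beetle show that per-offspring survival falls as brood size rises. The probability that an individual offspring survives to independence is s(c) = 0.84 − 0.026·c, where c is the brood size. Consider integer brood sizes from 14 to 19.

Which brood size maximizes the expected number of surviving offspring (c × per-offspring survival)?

16

Expected surviving offspring = c × s(c):
  c=14: 14 × 0.476 = 6.664
  c=15: 15 × 0.450 = 6.750
  c=16: 16 × 0.424 = 6.784
  c=17: 17 × 0.398 = 6.766
  c=18: 18 × 0.372 = 6.696
  c=19: 19 × 0.346 = 6.574
Maximum at c = 16 (6.784 surviving offspring).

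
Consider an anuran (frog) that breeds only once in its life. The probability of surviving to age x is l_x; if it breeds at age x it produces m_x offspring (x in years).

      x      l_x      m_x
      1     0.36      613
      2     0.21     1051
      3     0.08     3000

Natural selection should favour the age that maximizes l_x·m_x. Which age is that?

Expected offspring if breeding at age x = l_x × m_x:
  age 1: 0.36 × 613 = 220.680
  age 2: 0.21 × 1051 = 220.710
  age 3: 0.08 × 3000 = 240.000
Maximum at age 3 (240.000).

3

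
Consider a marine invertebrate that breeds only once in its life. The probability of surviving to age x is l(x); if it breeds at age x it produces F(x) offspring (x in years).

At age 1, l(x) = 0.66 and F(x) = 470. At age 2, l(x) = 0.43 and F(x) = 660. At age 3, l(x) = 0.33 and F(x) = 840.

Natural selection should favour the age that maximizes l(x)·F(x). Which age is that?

1

Expected offspring if breeding at age x = l(x) × F(x):
  age 1: 0.66 × 470 = 310.200
  age 2: 0.43 × 660 = 283.800
  age 3: 0.33 × 840 = 277.200
Maximum at age 1 (310.200).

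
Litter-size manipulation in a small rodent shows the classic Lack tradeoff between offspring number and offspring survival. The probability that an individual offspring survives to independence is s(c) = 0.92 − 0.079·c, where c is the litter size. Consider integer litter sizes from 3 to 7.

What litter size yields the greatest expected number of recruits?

Expected recruits = c × s(c):
  c=3: 3 × 0.683 = 2.049
  c=4: 4 × 0.604 = 2.416
  c=5: 5 × 0.525 = 2.625
  c=6: 6 × 0.446 = 2.676
  c=7: 7 × 0.367 = 2.569
Maximum at c = 6 (2.676 recruits).

6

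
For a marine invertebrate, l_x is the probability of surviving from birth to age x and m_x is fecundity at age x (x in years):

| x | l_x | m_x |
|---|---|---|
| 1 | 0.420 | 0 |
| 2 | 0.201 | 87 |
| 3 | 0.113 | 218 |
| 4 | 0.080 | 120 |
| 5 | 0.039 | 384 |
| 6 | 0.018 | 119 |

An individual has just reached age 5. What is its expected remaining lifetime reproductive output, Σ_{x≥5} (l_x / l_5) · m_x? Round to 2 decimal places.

l_5 = 0.039. Conditional survival from age 5 to x is l_x / l_5.
  x=5: (0.039/0.039) × 384 = 384.0000
  x=6: (0.018/0.039) × 119 = 54.9231
Sum = 384.0000 + 54.9231 = 438.9231

438.92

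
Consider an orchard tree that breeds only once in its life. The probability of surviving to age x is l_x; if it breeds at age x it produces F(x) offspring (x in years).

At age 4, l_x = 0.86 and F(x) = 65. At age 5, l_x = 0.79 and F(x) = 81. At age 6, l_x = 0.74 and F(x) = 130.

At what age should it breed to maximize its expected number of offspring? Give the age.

6

Expected offspring if breeding at age x = l_x × F(x):
  age 4: 0.86 × 65 = 55.900
  age 5: 0.79 × 81 = 63.990
  age 6: 0.74 × 130 = 96.200
Maximum at age 6 (96.200).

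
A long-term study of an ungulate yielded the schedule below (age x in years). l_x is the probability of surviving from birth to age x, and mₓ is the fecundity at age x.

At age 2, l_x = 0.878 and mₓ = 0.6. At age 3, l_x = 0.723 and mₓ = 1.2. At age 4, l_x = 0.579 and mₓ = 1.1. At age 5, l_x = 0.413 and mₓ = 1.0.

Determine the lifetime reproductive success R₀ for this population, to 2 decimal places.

2.44

R₀ = Σ l_x mₓ:
  age 2: 0.878 × 0.6 = 0.5268
  age 3: 0.723 × 1.2 = 0.8676
  age 4: 0.579 × 1.1 = 0.6369
  age 5: 0.413 × 1.0 = 0.4130
R₀ = 0.5268 + 0.8676 + 0.6369 + 0.4130 = 2.4443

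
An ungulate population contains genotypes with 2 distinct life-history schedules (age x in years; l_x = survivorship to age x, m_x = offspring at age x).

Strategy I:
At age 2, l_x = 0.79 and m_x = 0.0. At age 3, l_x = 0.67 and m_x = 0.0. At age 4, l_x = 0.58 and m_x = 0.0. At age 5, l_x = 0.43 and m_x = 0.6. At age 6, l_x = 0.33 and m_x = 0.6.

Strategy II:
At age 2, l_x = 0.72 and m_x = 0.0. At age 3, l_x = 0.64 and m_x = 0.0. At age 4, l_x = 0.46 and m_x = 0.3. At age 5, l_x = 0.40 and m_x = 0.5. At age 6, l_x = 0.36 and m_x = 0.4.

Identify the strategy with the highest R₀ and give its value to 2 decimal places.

Strategy I: R₀ = 0.79×0.0 + 0.67×0.0 + 0.58×0.0 + 0.43×0.6 + 0.33×0.6 = 0.4560
Strategy II: R₀ = 0.72×0.0 + 0.64×0.0 + 0.46×0.3 + 0.40×0.5 + 0.36×0.4 = 0.4820
Highest R₀: strategy II with 0.4820.

0.48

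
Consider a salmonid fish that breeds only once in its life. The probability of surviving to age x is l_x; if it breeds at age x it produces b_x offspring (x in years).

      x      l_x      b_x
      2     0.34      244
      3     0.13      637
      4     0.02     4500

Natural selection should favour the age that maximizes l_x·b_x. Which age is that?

4

Expected offspring if breeding at age x = l_x × b_x:
  age 2: 0.34 × 244 = 82.960
  age 3: 0.13 × 637 = 82.810
  age 4: 0.02 × 4500 = 90.000
Maximum at age 4 (90.000).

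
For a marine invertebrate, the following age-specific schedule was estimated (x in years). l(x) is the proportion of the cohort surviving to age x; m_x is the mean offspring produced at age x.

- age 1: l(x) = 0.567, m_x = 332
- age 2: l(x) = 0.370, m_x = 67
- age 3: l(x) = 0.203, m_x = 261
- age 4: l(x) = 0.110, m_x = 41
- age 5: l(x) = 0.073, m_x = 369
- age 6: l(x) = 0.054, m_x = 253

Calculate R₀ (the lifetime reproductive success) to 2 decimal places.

R₀ = Σ l(x) m_x:
  age 1: 0.567 × 332 = 188.2440
  age 2: 0.370 × 67 = 24.7900
  age 3: 0.203 × 261 = 52.9830
  age 4: 0.110 × 41 = 4.5100
  age 5: 0.073 × 369 = 26.9370
  age 6: 0.054 × 253 = 13.6620
R₀ = 188.2440 + 24.7900 + 52.9830 + 4.5100 + 26.9370 + 13.6620 = 311.1260

311.13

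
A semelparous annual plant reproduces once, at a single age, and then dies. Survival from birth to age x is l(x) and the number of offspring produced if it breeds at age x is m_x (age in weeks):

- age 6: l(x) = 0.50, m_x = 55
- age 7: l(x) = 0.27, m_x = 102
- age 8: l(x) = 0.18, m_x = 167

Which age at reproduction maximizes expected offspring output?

Expected offspring if breeding at age x = l(x) × m_x:
  age 6: 0.50 × 55 = 27.500
  age 7: 0.27 × 102 = 27.540
  age 8: 0.18 × 167 = 30.060
Maximum at age 8 (30.060).

8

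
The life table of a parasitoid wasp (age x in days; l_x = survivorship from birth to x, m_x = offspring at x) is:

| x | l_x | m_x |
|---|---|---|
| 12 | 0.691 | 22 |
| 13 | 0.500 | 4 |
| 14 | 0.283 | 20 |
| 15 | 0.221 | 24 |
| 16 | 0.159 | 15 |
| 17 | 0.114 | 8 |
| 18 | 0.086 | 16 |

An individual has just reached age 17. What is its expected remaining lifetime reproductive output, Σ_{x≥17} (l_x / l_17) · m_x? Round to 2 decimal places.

l_17 = 0.114. Conditional survival from age 17 to x is l_x / l_17.
  x=17: (0.114/0.114) × 8 = 8.0000
  x=18: (0.086/0.114) × 16 = 12.0702
Sum = 8.0000 + 12.0702 = 20.0702

20.07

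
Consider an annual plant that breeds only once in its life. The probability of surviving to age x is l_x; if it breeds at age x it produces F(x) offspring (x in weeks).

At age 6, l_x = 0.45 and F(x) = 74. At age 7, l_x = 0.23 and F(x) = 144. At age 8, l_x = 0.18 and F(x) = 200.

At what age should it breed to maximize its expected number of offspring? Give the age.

8

Expected offspring if breeding at age x = l_x × F(x):
  age 6: 0.45 × 74 = 33.300
  age 7: 0.23 × 144 = 33.120
  age 8: 0.18 × 200 = 36.000
Maximum at age 8 (36.000).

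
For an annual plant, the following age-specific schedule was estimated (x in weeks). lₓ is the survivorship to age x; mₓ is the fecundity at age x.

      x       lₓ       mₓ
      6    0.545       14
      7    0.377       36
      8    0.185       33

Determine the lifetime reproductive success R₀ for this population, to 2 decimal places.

27.31

R₀ = Σ lₓ mₓ:
  age 6: 0.545 × 14 = 7.6300
  age 7: 0.377 × 36 = 13.5720
  age 8: 0.185 × 33 = 6.1050
R₀ = 7.6300 + 13.5720 + 6.1050 = 27.3070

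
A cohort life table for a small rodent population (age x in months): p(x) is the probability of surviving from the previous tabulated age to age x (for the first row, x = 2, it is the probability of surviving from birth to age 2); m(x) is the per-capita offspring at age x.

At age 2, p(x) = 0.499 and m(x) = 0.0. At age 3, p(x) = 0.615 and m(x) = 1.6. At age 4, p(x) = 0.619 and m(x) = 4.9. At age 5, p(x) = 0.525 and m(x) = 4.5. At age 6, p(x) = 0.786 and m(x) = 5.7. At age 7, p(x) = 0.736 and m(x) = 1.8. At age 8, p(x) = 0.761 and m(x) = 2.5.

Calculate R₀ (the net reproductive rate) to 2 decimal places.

Survivorship from birth: l_x = p_2·p_3·…·p_x.
  l_2 = 0.49900
  l_3 = 0.30689
  l_4 = 0.18996
  l_5 = 0.09973
  l_6 = 0.07839
  l_7 = 0.05769
  l_8 = 0.04390
R₀ = Σ l_x m(x):
  age 2: 0.49900 × 0.0 = 0.0000
  age 3: 0.30689 × 1.6 = 0.4910
  age 4: 0.18996 × 4.9 = 0.9308
  age 5: 0.09973 × 4.5 = 0.4488
  age 6: 0.07839 × 5.7 = 0.4468
  age 7: 0.05769 × 1.8 = 0.1038
  age 8: 0.04390 × 2.5 = 0.1098
R₀ = 0.0000 + 0.4910 + 0.9308 + 0.4488 + 0.4468 + 0.1038 + 0.1098 = 2.5310

2.53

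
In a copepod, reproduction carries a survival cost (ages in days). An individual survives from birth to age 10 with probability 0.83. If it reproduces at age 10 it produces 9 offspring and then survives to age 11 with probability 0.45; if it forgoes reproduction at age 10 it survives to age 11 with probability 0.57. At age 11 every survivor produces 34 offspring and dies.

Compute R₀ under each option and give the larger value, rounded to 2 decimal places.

20.17

breed at age 10: R₀ = 0.83 × (9 + 0.45 × 34) = 0.83 × 24.3000 = 20.1690
delay to age 11: R₀ = 0.83 × (0.57 × 34) = 0.83 × 19.3800 = 16.0854
Higher: breed at age 10 (20.1690).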